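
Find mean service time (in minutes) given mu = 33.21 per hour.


Mean service time = 60/mu = 60/33.21 = 1.81 minutes

1.81 minutes


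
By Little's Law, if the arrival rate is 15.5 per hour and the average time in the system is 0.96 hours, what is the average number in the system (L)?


L = lambda * W = 15.5 * 0.96 = 14.88

14.88


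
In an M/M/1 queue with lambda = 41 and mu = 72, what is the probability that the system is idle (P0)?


P0 = 1 - rho = 1 - 41/72 = 0.4306

0.4306


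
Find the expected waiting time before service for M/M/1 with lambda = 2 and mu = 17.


rho = 2/17; Wq = rho/(mu - lambda) = 0.0078 hours

0.0078 hours


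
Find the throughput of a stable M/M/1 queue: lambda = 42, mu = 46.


For a stable queue (lambda < mu), throughput = lambda = 42 per hour

42 per hour


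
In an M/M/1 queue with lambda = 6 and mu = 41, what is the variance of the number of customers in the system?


rho = 6/41; Var(N) = rho/(1-rho)^2 = 0.2

0.2


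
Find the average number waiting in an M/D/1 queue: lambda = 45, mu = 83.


M/D/1: Lq = rho^2 / (2*(1-rho)) where rho = 45/83; Lq = 0.32

0.32


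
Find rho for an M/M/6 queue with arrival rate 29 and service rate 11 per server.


rho = lambda/(c*mu) = 29/(6*11) = 0.4394

0.4394


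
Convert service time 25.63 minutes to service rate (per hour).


mu = 60 / avg_service_time = 60 / 25.63 = 2.34 per hour

2.34 per hour


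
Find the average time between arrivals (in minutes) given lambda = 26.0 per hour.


Mean interarrival time = 60/lambda = 60/26.0 = 2.31 minutes

2.31 minutes


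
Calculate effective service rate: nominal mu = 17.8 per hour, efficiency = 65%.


Effective rate = mu * efficiency = 17.8 * 0.65 = 11.57 per hour

11.57 per hour


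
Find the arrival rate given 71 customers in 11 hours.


lambda = total arrivals / time = 71 / 11 = 6.45 per hour

6.45 per hour


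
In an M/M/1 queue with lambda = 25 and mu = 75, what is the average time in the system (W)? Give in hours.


W = 1/(mu - lambda) = 1/(75 - 25) = 0.02 hours

0.02 hours


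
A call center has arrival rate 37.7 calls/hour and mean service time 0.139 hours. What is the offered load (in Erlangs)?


Offered load a = lambda * E[S] = 37.7 * 0.139 = 5.24 Erlangs

5.24 Erlangs


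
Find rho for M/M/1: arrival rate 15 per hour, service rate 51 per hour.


rho = lambda/mu = 15/51 = 0.2941

0.2941


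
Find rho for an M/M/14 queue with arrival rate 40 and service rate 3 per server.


rho = lambda/(c*mu) = 40/(14*3) = 0.9524

0.9524


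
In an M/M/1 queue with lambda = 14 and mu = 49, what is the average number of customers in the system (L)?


rho = 14/49; L = rho/(1-rho) = 0.4

0.4


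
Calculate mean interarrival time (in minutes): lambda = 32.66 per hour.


Mean interarrival time = 60/lambda = 60/32.66 = 1.84 minutes

1.84 minutes


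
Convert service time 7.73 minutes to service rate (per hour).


mu = 60 / avg_service_time = 60 / 7.73 = 7.76 per hour

7.76 per hour


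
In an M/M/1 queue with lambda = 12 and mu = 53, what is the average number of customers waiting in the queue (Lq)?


rho = 12/53; Lq = rho^2/(1-rho) = 0.07

0.07


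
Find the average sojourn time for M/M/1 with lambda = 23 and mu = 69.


W = 1/(mu - lambda) = 1/(69 - 23) = 0.0217 hours

0.0217 hours


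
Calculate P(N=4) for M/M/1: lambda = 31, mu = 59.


rho = 31/59; P(n) = (1-rho)*rho^n = (1-31/59)*(31/59)^4 = 0.0362

0.0362


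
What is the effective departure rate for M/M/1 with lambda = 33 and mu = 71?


For a stable queue (lambda < mu), throughput = lambda = 33 per hour

33 per hour


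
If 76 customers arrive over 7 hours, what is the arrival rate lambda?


lambda = total arrivals / time = 76 / 7 = 10.86 per hour

10.86 per hour


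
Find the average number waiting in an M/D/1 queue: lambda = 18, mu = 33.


M/D/1: Lq = rho^2 / (2*(1-rho)) where rho = 18/33; Lq = 0.33

0.33


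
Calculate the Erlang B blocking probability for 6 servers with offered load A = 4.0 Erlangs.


B(N,A) = (A^N/N!) / sum(A^k/k!, k=0..N) with N=6, A=4.0 = 0.1172

0.1172


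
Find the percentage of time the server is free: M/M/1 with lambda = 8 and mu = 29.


Idle fraction = (1 - rho) * 100 = (1 - 8/29) * 100 = 72.4%

72.4%


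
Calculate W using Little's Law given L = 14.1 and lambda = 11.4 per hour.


W = L / lambda = 14.1 / 11.4 = 1.2368 hours

1.2368 hours


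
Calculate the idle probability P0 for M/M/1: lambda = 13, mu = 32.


P0 = 1 - rho = 1 - 13/32 = 0.5938

0.5938


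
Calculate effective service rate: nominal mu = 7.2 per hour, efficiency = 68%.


Effective rate = mu * efficiency = 7.2 * 0.68 = 4.9 per hour

4.9 per hour


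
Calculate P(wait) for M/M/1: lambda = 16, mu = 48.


P(wait) = rho = lambda/mu = 16/48 = 0.3333

0.3333


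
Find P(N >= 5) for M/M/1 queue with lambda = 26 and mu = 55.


P(N >= 5) = rho^5 = (26/55)^5 = 0.0236

0.0236


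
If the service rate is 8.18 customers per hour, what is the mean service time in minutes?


Mean service time = 60/mu = 60/8.18 = 7.33 minutes

7.33 minutes


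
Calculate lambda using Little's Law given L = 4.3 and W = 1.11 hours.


lambda = L / W = 4.3 / 1.11 = 3.87 per hour

3.87 per hour


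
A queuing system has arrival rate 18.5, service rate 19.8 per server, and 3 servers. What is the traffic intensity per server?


rho = lambda / (c * mu) = 18.5 / (3 * 19.8) = 0.3114

0.3114


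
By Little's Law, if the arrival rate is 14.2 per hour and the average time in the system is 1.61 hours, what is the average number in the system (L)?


L = lambda * W = 14.2 * 1.61 = 22.86

22.86


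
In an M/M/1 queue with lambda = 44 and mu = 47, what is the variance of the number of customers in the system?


rho = 44/47; Var(N) = rho/(1-rho)^2 = 229.78

229.78


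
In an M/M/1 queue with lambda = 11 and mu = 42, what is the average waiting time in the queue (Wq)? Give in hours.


rho = 11/42; Wq = rho/(mu - lambda) = 0.0084 hours

0.0084 hours


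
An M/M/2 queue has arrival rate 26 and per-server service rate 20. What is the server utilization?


rho = lambda/(c*mu) = 26/(2*20) = 0.65

0.65


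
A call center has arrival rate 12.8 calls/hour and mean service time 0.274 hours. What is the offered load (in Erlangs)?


Offered load a = lambda * E[S] = 12.8 * 0.274 = 3.51 Erlangs

3.51 Erlangs


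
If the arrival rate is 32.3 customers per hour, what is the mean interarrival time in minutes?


Mean interarrival time = 60/lambda = 60/32.3 = 1.86 minutes

1.86 minutes


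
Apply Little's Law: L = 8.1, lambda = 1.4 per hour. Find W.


W = L / lambda = 8.1 / 1.4 = 5.7857 hours

5.7857 hours


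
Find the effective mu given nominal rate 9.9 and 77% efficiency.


Effective rate = mu * efficiency = 9.9 * 0.77 = 7.62 per hour

7.62 per hour


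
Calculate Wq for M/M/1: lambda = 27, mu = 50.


rho = 27/50; Wq = rho/(mu - lambda) = 0.0235 hours

0.0235 hours


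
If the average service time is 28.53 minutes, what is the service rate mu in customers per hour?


mu = 60 / avg_service_time = 60 / 28.53 = 2.1 per hour

2.1 per hour


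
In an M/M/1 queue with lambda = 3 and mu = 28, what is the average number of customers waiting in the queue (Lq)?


rho = 3/28; Lq = rho^2/(1-rho) = 0.01

0.01


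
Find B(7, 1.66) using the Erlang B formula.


B(N,A) = (A^N/N!) / sum(A^k/k!, k=0..N) with N=7, A=1.66 = 0.0013

0.0013


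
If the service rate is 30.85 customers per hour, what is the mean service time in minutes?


Mean service time = 60/mu = 60/30.85 = 1.94 minutes

1.94 minutes


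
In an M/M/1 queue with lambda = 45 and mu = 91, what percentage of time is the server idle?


Idle fraction = (1 - rho) * 100 = (1 - 45/91) * 100 = 50.5%

50.5%


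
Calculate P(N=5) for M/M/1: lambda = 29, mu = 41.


rho = 29/41; P(n) = (1-rho)*rho^n = (1-29/41)*(29/41)^5 = 0.0518

0.0518


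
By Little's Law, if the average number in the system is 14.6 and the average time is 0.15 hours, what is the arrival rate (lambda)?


lambda = L / W = 14.6 / 0.15 = 97.33 per hour

97.33 per hour


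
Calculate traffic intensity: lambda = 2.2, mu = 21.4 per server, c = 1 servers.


rho = lambda / (c * mu) = 2.2 / (1 * 21.4) = 0.1028

0.1028


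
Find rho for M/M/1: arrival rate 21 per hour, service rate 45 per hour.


rho = lambda/mu = 21/45 = 0.4667

0.4667


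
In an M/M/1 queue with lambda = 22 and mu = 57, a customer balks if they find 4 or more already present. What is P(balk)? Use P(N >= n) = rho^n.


P(N >= 4) = rho^4 = (22/57)^4 = 0.0222

0.0222


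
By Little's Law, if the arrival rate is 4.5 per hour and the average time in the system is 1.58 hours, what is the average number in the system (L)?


L = lambda * W = 4.5 * 1.58 = 7.11

7.11


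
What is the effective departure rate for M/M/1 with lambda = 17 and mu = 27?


For a stable queue (lambda < mu), throughput = lambda = 17 per hour

17 per hour


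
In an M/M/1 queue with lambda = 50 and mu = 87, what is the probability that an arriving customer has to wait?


P(wait) = rho = lambda/mu = 50/87 = 0.5747

0.5747


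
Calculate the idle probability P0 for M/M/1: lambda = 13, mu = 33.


P0 = 1 - rho = 1 - 13/33 = 0.6061

0.6061


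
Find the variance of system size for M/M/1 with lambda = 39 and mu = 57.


rho = 39/57; Var(N) = rho/(1-rho)^2 = 6.86

6.86


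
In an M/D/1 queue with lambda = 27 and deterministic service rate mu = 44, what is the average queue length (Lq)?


M/D/1: Lq = rho^2 / (2*(1-rho)) where rho = 27/44; Lq = 0.49

0.49


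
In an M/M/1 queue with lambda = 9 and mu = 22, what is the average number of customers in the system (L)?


rho = 9/22; L = rho/(1-rho) = 0.69

0.69


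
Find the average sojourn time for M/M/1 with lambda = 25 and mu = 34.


W = 1/(mu - lambda) = 1/(34 - 25) = 0.1111 hours

0.1111 hours


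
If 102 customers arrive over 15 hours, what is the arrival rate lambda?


lambda = total arrivals / time = 102 / 15 = 6.8 per hour

6.8 per hour


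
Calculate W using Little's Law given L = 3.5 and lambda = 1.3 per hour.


W = L / lambda = 3.5 / 1.3 = 2.6923 hours

2.6923 hours


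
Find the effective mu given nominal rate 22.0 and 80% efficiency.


Effective rate = mu * efficiency = 22.0 * 0.8 = 17.6 per hour

17.6 per hour


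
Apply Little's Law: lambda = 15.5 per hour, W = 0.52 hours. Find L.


L = lambda * W = 15.5 * 0.52 = 8.06

8.06


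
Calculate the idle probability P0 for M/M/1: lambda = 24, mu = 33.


P0 = 1 - rho = 1 - 24/33 = 0.2727

0.2727


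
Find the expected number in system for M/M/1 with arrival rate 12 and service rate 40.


rho = 12/40; L = rho/(1-rho) = 0.43

0.43


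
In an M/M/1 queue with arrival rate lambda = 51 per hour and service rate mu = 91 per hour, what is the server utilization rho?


rho = lambda/mu = 51/91 = 0.5604

0.5604


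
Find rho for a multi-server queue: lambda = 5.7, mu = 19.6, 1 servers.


rho = lambda / (c * mu) = 5.7 / (1 * 19.6) = 0.2908

0.2908


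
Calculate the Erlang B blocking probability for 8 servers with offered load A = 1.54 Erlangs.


B(N,A) = (A^N/N!) / sum(A^k/k!, k=0..N) with N=8, A=1.54 = 0.0002

0.0002


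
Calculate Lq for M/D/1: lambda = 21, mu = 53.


M/D/1: Lq = rho^2 / (2*(1-rho)) where rho = 21/53; Lq = 0.13

0.13


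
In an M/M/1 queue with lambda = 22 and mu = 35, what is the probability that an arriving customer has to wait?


P(wait) = rho = lambda/mu = 22/35 = 0.6286

0.6286


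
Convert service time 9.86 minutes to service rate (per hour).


mu = 60 / avg_service_time = 60 / 9.86 = 6.09 per hour

6.09 per hour


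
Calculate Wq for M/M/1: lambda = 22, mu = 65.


rho = 22/65; Wq = rho/(mu - lambda) = 0.0079 hours

0.0079 hours


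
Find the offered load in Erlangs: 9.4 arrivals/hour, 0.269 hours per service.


Offered load a = lambda * E[S] = 9.4 * 0.269 = 2.53 Erlangs

2.53 Erlangs


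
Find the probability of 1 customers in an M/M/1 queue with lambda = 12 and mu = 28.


rho = 12/28; P(n) = (1-rho)*rho^n = (1-12/28)*(12/28)^1 = 0.2449

0.2449


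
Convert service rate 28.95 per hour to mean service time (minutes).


Mean service time = 60/mu = 60/28.95 = 2.07 minutes

2.07 minutes


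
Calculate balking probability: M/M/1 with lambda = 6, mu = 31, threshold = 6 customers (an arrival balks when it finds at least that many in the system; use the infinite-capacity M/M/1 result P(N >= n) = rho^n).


P(N >= 6) = rho^6 = (6/31)^6 = 0.0001

0.0001


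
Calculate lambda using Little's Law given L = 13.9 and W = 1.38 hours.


lambda = L / W = 13.9 / 1.38 = 10.07 per hour

10.07 per hour


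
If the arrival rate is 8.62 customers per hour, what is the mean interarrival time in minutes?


Mean interarrival time = 60/lambda = 60/8.62 = 6.96 minutes

6.96 minutes


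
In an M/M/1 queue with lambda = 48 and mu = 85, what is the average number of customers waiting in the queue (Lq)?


rho = 48/85; Lq = rho^2/(1-rho) = 0.73

0.73


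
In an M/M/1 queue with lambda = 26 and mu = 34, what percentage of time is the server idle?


Idle fraction = (1 - rho) * 100 = (1 - 26/34) * 100 = 23.5%

23.5%


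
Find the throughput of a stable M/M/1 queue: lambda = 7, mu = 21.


For a stable queue (lambda < mu), throughput = lambda = 7 per hour

7 per hour


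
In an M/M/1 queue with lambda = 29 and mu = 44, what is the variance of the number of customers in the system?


rho = 29/44; Var(N) = rho/(1-rho)^2 = 5.67

5.67


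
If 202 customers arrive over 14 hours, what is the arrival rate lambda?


lambda = total arrivals / time = 202 / 14 = 14.43 per hour

14.43 per hour


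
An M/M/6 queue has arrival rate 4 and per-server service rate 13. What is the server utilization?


rho = lambda/(c*mu) = 4/(6*13) = 0.0513

0.0513


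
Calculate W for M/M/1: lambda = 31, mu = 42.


W = 1/(mu - lambda) = 1/(42 - 31) = 0.0909 hours

0.0909 hours


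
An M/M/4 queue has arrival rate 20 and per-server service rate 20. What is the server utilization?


rho = lambda/(c*mu) = 20/(4*20) = 0.25

0.25


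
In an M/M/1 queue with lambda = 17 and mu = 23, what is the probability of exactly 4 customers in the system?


rho = 17/23; P(n) = (1-rho)*rho^n = (1-17/23)*(17/23)^4 = 0.0779

0.0779


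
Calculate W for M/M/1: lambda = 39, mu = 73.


W = 1/(mu - lambda) = 1/(73 - 39) = 0.0294 hours

0.0294 hours


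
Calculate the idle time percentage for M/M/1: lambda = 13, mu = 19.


Idle fraction = (1 - rho) * 100 = (1 - 13/19) * 100 = 31.6%

31.6%


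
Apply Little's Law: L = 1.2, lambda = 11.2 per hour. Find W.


W = L / lambda = 1.2 / 11.2 = 0.1071 hours

0.1071 hours


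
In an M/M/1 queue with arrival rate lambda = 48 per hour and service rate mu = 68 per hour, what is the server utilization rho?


rho = lambda/mu = 48/68 = 0.7059

0.7059


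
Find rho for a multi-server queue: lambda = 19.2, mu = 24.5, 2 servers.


rho = lambda / (c * mu) = 19.2 / (2 * 24.5) = 0.3918

0.3918


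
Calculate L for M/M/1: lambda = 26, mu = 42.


rho = 26/42; L = rho/(1-rho) = 1.63

1.63


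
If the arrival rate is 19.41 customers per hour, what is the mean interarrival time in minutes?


Mean interarrival time = 60/lambda = 60/19.41 = 3.09 minutes

3.09 minutes


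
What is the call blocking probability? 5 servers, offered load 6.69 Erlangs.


B(N,A) = (A^N/N!) / sum(A^k/k!, k=0..N) with N=5, A=6.69 = 0.4059

0.4059


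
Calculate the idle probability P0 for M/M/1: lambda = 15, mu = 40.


P0 = 1 - rho = 1 - 15/40 = 0.625

0.625


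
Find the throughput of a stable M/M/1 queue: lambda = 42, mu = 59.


For a stable queue (lambda < mu), throughput = lambda = 42 per hour

42 per hour


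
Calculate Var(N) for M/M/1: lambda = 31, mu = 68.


rho = 31/68; Var(N) = rho/(1-rho)^2 = 1.54

1.54


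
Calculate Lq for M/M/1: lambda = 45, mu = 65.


rho = 45/65; Lq = rho^2/(1-rho) = 1.56

1.56


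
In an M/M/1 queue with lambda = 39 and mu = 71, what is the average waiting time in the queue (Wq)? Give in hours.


rho = 39/71; Wq = rho/(mu - lambda) = 0.0172 hours

0.0172 hours


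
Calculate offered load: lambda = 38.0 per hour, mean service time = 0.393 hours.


Offered load a = lambda * E[S] = 38.0 * 0.393 = 14.93 Erlangs

14.93 Erlangs


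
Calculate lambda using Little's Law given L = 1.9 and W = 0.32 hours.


lambda = L / W = 1.9 / 0.32 = 5.94 per hour

5.94 per hour


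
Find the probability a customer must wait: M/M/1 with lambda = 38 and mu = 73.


P(wait) = rho = lambda/mu = 38/73 = 0.5205

0.5205


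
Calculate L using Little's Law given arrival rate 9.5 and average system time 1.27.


L = lambda * W = 9.5 * 1.27 = 12.07

12.07


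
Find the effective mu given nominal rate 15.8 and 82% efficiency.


Effective rate = mu * efficiency = 15.8 * 0.82 = 12.96 per hour

12.96 per hour


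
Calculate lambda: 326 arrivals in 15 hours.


lambda = total arrivals / time = 326 / 15 = 21.73 per hour

21.73 per hour


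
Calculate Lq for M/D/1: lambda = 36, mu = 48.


M/D/1: Lq = rho^2 / (2*(1-rho)) where rho = 36/48; Lq = 1.13

1.13


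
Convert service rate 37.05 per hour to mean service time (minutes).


Mean service time = 60/mu = 60/37.05 = 1.62 minutes

1.62 minutes


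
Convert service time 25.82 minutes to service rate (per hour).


mu = 60 / avg_service_time = 60 / 25.82 = 2.32 per hour

2.32 per hour


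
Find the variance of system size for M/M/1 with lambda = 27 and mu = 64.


rho = 27/64; Var(N) = rho/(1-rho)^2 = 1.26

1.26


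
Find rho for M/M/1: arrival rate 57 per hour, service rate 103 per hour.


rho = lambda/mu = 57/103 = 0.5534

0.5534


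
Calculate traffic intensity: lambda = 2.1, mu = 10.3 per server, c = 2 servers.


rho = lambda / (c * mu) = 2.1 / (2 * 10.3) = 0.1019

0.1019


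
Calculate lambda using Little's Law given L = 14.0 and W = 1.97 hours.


lambda = L / W = 14.0 / 1.97 = 7.11 per hour

7.11 per hour


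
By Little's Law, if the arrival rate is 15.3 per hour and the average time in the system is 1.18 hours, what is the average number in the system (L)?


L = lambda * W = 15.3 * 1.18 = 18.05

18.05


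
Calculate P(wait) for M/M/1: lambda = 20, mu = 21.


P(wait) = rho = lambda/mu = 20/21 = 0.9524

0.9524


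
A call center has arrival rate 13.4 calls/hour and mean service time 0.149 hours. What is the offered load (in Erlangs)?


Offered load a = lambda * E[S] = 13.4 * 0.149 = 2.0 Erlangs

2.0 Erlangs


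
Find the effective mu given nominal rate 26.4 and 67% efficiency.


Effective rate = mu * efficiency = 26.4 * 0.67 = 17.69 per hour

17.69 per hour


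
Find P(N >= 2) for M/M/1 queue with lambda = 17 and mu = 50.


P(N >= 2) = rho^2 = (17/50)^2 = 0.1156

0.1156


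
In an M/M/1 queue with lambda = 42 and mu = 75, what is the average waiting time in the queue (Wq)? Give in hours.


rho = 42/75; Wq = rho/(mu - lambda) = 0.017 hours

0.017 hours


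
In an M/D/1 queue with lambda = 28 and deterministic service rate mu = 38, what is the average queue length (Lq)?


M/D/1: Lq = rho^2 / (2*(1-rho)) where rho = 28/38; Lq = 1.03

1.03


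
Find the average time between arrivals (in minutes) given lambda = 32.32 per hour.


Mean interarrival time = 60/lambda = 60/32.32 = 1.86 minutes

1.86 minutes


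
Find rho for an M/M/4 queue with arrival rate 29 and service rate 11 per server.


rho = lambda/(c*mu) = 29/(4*11) = 0.6591

0.6591


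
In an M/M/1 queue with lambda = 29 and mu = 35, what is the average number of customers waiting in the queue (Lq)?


rho = 29/35; Lq = rho^2/(1-rho) = 4.0

4.0


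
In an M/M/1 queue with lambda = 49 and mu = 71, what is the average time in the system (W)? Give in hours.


W = 1/(mu - lambda) = 1/(71 - 49) = 0.0455 hours

0.0455 hours


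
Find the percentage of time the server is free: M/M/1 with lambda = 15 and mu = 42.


Idle fraction = (1 - rho) * 100 = (1 - 15/42) * 100 = 64.3%

64.3%


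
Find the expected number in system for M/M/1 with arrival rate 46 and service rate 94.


rho = 46/94; L = rho/(1-rho) = 0.96

0.96


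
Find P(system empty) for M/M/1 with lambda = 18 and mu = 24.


P0 = 1 - rho = 1 - 18/24 = 0.25

0.25


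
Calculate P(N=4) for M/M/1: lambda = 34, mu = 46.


rho = 34/46; P(n) = (1-rho)*rho^n = (1-34/46)*(34/46)^4 = 0.0779

0.0779


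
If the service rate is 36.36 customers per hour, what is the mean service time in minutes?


Mean service time = 60/mu = 60/36.36 = 1.65 minutes

1.65 minutes


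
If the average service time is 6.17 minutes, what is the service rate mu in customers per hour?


mu = 60 / avg_service_time = 60 / 6.17 = 9.72 per hour

9.72 per hour


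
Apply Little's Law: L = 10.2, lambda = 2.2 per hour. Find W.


W = L / lambda = 10.2 / 2.2 = 4.6364 hours

4.6364 hours


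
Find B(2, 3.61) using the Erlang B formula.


B(N,A) = (A^N/N!) / sum(A^k/k!, k=0..N) with N=2, A=3.61 = 0.5857

0.5857


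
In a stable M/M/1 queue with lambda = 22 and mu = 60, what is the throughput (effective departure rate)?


For a stable queue (lambda < mu), throughput = lambda = 22 per hour

22 per hour


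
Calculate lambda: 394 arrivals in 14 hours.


lambda = total arrivals / time = 394 / 14 = 28.14 per hour

28.14 per hour


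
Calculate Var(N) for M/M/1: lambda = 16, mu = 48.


rho = 16/48; Var(N) = rho/(1-rho)^2 = 0.75

0.75


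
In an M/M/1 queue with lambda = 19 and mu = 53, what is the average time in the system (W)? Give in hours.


W = 1/(mu - lambda) = 1/(53 - 19) = 0.0294 hours

0.0294 hours


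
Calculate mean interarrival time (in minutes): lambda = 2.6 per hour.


Mean interarrival time = 60/lambda = 60/2.6 = 23.08 minutes

23.08 minutes


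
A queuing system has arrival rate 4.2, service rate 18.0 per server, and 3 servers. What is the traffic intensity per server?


rho = lambda / (c * mu) = 4.2 / (3 * 18.0) = 0.0778

0.0778


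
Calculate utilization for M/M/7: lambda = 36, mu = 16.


rho = lambda/(c*mu) = 36/(7*16) = 0.3214

0.3214


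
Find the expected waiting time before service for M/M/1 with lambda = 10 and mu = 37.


rho = 10/37; Wq = rho/(mu - lambda) = 0.01 hours

0.01 hours


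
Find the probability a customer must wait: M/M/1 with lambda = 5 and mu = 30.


P(wait) = rho = lambda/mu = 5/30 = 0.1667

0.1667


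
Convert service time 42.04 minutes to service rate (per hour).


mu = 60 / avg_service_time = 60 / 42.04 = 1.43 per hour

1.43 per hour


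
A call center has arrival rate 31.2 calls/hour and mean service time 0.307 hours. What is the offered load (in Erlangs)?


Offered load a = lambda * E[S] = 31.2 * 0.307 = 9.58 Erlangs

9.58 Erlangs


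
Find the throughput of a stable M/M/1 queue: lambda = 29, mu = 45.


For a stable queue (lambda < mu), throughput = lambda = 29 per hour

29 per hour


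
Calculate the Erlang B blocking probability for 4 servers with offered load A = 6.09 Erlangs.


B(N,A) = (A^N/N!) / sum(A^k/k!, k=0..N) with N=4, A=6.09 = 0.4753

0.4753


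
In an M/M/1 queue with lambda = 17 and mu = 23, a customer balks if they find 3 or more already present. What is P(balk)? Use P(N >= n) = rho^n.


P(N >= 3) = rho^3 = (17/23)^3 = 0.4038

0.4038


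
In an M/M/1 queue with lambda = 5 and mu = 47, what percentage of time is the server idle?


Idle fraction = (1 - rho) * 100 = (1 - 5/47) * 100 = 89.4%

89.4%


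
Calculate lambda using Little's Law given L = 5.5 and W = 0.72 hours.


lambda = L / W = 5.5 / 0.72 = 7.64 per hour

7.64 per hour


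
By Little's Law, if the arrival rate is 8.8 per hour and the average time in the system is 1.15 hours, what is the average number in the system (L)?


L = lambda * W = 8.8 * 1.15 = 10.12

10.12


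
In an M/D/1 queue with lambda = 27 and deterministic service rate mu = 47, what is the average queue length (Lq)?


M/D/1: Lq = rho^2 / (2*(1-rho)) where rho = 27/47; Lq = 0.39

0.39


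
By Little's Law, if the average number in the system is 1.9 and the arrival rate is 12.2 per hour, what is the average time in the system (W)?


W = L / lambda = 1.9 / 12.2 = 0.1557 hours

0.1557 hours


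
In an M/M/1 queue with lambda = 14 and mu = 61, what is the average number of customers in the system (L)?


rho = 14/61; L = rho/(1-rho) = 0.3

0.3


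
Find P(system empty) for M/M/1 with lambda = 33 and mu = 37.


P0 = 1 - rho = 1 - 33/37 = 0.1081

0.1081


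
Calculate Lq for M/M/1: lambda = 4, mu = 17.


rho = 4/17; Lq = rho^2/(1-rho) = 0.07

0.07


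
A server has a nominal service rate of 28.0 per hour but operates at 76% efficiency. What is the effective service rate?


Effective rate = mu * efficiency = 28.0 * 0.76 = 21.28 per hour

21.28 per hour


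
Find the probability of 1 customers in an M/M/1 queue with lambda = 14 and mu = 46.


rho = 14/46; P(n) = (1-rho)*rho^n = (1-14/46)*(14/46)^1 = 0.2117

0.2117


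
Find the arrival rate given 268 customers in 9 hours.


lambda = total arrivals / time = 268 / 9 = 29.78 per hour

29.78 per hour


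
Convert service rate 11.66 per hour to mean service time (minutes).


Mean service time = 60/mu = 60/11.66 = 5.15 minutes

5.15 minutes


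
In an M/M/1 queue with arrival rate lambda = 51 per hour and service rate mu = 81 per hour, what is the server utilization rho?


rho = lambda/mu = 51/81 = 0.6296

0.6296


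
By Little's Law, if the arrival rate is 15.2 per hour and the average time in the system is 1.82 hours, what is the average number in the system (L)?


L = lambda * W = 15.2 * 1.82 = 27.66

27.66


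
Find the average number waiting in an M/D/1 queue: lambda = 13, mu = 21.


M/D/1: Lq = rho^2 / (2*(1-rho)) where rho = 13/21; Lq = 0.5

0.5


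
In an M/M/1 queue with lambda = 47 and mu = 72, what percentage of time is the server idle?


Idle fraction = (1 - rho) * 100 = (1 - 47/72) * 100 = 34.7%

34.7%


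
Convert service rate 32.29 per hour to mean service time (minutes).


Mean service time = 60/mu = 60/32.29 = 1.86 minutes

1.86 minutes


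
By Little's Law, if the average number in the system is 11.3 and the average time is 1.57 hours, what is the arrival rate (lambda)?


lambda = L / W = 11.3 / 1.57 = 7.2 per hour

7.2 per hour


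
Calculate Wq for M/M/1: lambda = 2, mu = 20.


rho = 2/20; Wq = rho/(mu - lambda) = 0.0056 hours

0.0056 hours


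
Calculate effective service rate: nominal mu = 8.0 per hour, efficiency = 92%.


Effective rate = mu * efficiency = 8.0 * 0.92 = 7.36 per hour

7.36 per hour


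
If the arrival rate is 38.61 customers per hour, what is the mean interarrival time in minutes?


Mean interarrival time = 60/lambda = 60/38.61 = 1.55 minutes

1.55 minutes


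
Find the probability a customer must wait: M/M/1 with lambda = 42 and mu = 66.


P(wait) = rho = lambda/mu = 42/66 = 0.6364

0.6364


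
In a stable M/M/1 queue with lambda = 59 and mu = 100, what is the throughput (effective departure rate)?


For a stable queue (lambda < mu), throughput = lambda = 59 per hour

59 per hour


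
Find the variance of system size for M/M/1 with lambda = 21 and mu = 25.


rho = 21/25; Var(N) = rho/(1-rho)^2 = 32.81

32.81


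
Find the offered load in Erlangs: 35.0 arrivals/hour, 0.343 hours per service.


Offered load a = lambda * E[S] = 35.0 * 0.343 = 12.01 Erlangs

12.01 Erlangs


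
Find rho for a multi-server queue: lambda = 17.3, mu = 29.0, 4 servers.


rho = lambda / (c * mu) = 17.3 / (4 * 29.0) = 0.1491

0.1491


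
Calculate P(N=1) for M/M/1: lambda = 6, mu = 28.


rho = 6/28; P(n) = (1-rho)*rho^n = (1-6/28)*(6/28)^1 = 0.1684

0.1684


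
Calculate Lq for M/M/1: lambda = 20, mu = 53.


rho = 20/53; Lq = rho^2/(1-rho) = 0.23

0.23


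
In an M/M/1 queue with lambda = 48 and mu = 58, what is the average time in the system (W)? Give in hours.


W = 1/(mu - lambda) = 1/(58 - 48) = 0.1 hours

0.1 hours


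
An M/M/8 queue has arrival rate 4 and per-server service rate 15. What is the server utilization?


rho = lambda/(c*mu) = 4/(8*15) = 0.0333

0.0333


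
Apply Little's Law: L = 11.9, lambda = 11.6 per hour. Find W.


W = L / lambda = 11.9 / 11.6 = 1.0259 hours

1.0259 hours


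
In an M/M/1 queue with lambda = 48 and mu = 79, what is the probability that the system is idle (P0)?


P0 = 1 - rho = 1 - 48/79 = 0.3924

0.3924


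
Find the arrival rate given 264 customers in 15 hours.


lambda = total arrivals / time = 264 / 15 = 17.6 per hour

17.6 per hour


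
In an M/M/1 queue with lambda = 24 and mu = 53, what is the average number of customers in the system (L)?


rho = 24/53; L = rho/(1-rho) = 0.83

0.83


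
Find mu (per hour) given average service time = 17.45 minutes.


mu = 60 / avg_service_time = 60 / 17.45 = 3.44 per hour

3.44 per hour


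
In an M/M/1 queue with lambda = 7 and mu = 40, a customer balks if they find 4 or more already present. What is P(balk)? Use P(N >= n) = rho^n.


P(N >= 4) = rho^4 = (7/40)^4 = 0.0009

0.0009


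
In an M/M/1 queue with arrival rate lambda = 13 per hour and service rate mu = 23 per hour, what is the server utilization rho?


rho = lambda/mu = 13/23 = 0.5652

0.5652


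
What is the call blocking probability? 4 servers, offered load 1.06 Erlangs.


B(N,A) = (A^N/N!) / sum(A^k/k!, k=0..N) with N=4, A=1.06 = 0.0183

0.0183


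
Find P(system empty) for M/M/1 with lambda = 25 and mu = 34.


P0 = 1 - rho = 1 - 25/34 = 0.2647

0.2647


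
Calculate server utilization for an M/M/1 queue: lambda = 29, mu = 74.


rho = lambda/mu = 29/74 = 0.3919

0.3919


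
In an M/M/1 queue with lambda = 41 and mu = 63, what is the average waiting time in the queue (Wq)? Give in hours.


rho = 41/63; Wq = rho/(mu - lambda) = 0.0296 hours

0.0296 hours


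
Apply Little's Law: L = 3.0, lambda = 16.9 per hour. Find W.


W = L / lambda = 3.0 / 16.9 = 0.1775 hours

0.1775 hours


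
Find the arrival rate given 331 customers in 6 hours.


lambda = total arrivals / time = 331 / 6 = 55.17 per hour

55.17 per hour


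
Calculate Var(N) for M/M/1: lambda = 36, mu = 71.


rho = 36/71; Var(N) = rho/(1-rho)^2 = 2.09

2.09


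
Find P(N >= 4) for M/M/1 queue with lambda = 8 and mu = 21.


P(N >= 4) = rho^4 = (8/21)^4 = 0.0211

0.0211


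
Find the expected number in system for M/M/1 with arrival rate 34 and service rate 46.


rho = 34/46; L = rho/(1-rho) = 2.83

2.83


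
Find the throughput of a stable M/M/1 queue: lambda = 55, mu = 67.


For a stable queue (lambda < mu), throughput = lambda = 55 per hour

55 per hour


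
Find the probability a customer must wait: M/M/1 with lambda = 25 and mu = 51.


P(wait) = rho = lambda/mu = 25/51 = 0.4902

0.4902


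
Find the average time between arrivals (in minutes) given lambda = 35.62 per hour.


Mean interarrival time = 60/lambda = 60/35.62 = 1.68 minutes

1.68 minutes


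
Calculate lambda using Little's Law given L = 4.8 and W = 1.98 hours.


lambda = L / W = 4.8 / 1.98 = 2.42 per hour

2.42 per hour


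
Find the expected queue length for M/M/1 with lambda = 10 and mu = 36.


rho = 10/36; Lq = rho^2/(1-rho) = 0.11

0.11


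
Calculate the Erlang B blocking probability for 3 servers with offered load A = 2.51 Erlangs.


B(N,A) = (A^N/N!) / sum(A^k/k!, k=0..N) with N=3, A=2.51 = 0.2835

0.2835


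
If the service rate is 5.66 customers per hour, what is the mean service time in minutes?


Mean service time = 60/mu = 60/5.66 = 10.6 minutes

10.6 minutes


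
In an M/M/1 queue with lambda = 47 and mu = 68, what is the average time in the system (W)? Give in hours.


W = 1/(mu - lambda) = 1/(68 - 47) = 0.0476 hours

0.0476 hours


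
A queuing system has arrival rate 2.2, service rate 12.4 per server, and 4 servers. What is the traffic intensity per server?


rho = lambda / (c * mu) = 2.2 / (4 * 12.4) = 0.0444

0.0444


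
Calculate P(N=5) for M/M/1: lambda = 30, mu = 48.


rho = 30/48; P(n) = (1-rho)*rho^n = (1-30/48)*(30/48)^5 = 0.0358

0.0358


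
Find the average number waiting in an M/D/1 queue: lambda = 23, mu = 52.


M/D/1: Lq = rho^2 / (2*(1-rho)) where rho = 23/52; Lq = 0.18

0.18


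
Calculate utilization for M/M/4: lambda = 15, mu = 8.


rho = lambda/(c*mu) = 15/(4*8) = 0.4688

0.4688


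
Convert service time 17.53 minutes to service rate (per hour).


mu = 60 / avg_service_time = 60 / 17.53 = 3.42 per hour

3.42 per hour


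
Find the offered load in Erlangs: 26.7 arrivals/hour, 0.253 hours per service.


Offered load a = lambda * E[S] = 26.7 * 0.253 = 6.76 Erlangs

6.76 Erlangs


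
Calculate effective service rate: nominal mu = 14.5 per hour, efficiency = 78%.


Effective rate = mu * efficiency = 14.5 * 0.78 = 11.31 per hour

11.31 per hour


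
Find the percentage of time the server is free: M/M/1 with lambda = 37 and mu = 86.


Idle fraction = (1 - rho) * 100 = (1 - 37/86) * 100 = 57.0%

57.0%


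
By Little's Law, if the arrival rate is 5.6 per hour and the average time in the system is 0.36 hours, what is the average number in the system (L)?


L = lambda * W = 5.6 * 0.36 = 2.02

2.02


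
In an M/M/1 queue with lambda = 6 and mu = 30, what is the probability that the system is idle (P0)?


P0 = 1 - rho = 1 - 6/30 = 0.8

0.8


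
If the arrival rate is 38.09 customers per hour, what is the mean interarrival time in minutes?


Mean interarrival time = 60/lambda = 60/38.09 = 1.58 minutes

1.58 minutes


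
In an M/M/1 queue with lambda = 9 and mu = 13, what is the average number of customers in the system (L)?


rho = 9/13; L = rho/(1-rho) = 2.25

2.25


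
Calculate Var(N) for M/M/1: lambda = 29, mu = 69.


rho = 29/69; Var(N) = rho/(1-rho)^2 = 1.25

1.25


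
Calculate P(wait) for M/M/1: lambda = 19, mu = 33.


P(wait) = rho = lambda/mu = 19/33 = 0.5758

0.5758


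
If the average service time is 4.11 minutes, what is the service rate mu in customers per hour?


mu = 60 / avg_service_time = 60 / 4.11 = 14.6 per hour

14.6 per hour


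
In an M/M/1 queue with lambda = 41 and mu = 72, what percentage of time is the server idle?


Idle fraction = (1 - rho) * 100 = (1 - 41/72) * 100 = 43.1%

43.1%


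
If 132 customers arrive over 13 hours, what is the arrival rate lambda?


lambda = total arrivals / time = 132 / 13 = 10.15 per hour

10.15 per hour


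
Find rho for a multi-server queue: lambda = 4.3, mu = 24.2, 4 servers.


rho = lambda / (c * mu) = 4.3 / (4 * 24.2) = 0.0444

0.0444


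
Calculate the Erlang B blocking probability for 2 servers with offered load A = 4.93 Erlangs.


B(N,A) = (A^N/N!) / sum(A^k/k!, k=0..N) with N=2, A=4.93 = 0.6721

0.6721


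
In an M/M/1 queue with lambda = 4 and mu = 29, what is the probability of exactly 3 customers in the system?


rho = 4/29; P(n) = (1-rho)*rho^n = (1-4/29)*(4/29)^3 = 0.0023

0.0023


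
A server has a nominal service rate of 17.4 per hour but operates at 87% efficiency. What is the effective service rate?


Effective rate = mu * efficiency = 17.4 * 0.87 = 15.14 per hour

15.14 per hour


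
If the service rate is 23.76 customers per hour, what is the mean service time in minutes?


Mean service time = 60/mu = 60/23.76 = 2.53 minutes

2.53 minutes


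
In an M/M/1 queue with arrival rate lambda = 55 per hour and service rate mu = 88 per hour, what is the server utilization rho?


rho = lambda/mu = 55/88 = 0.625

0.625


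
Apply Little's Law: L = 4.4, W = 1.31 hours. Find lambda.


lambda = L / W = 4.4 / 1.31 = 3.36 per hour

3.36 per hour


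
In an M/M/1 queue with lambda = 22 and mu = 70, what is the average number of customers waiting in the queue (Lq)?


rho = 22/70; Lq = rho^2/(1-rho) = 0.14

0.14


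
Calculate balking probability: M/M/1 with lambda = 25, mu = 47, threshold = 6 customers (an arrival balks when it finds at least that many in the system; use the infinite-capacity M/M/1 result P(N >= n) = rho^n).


P(N >= 6) = rho^6 = (25/47)^6 = 0.0226

0.0226


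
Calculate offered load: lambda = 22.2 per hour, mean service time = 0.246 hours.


Offered load a = lambda * E[S] = 22.2 * 0.246 = 5.46 Erlangs

5.46 Erlangs


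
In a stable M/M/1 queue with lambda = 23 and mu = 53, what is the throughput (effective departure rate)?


For a stable queue (lambda < mu), throughput = lambda = 23 per hour

23 per hour


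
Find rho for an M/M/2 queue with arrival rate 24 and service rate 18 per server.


rho = lambda/(c*mu) = 24/(2*18) = 0.6667

0.6667


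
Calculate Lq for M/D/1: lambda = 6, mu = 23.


M/D/1: Lq = rho^2 / (2*(1-rho)) where rho = 6/23; Lq = 0.05

0.05


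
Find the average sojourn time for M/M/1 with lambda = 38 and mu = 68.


W = 1/(mu - lambda) = 1/(68 - 38) = 0.0333 hours

0.0333 hours


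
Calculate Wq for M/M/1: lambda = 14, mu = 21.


rho = 14/21; Wq = rho/(mu - lambda) = 0.0952 hours

0.0952 hours


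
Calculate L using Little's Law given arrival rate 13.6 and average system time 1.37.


L = lambda * W = 13.6 * 1.37 = 18.63

18.63


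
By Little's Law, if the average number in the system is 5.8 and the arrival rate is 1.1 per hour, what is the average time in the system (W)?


W = L / lambda = 5.8 / 1.1 = 5.2727 hours

5.2727 hours


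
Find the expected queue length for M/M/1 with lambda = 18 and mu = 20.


rho = 18/20; Lq = rho^2/(1-rho) = 8.1

8.1


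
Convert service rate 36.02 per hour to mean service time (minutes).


Mean service time = 60/mu = 60/36.02 = 1.67 minutes

1.67 minutes


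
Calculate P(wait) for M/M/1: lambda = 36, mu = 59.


P(wait) = rho = lambda/mu = 36/59 = 0.6102

0.6102


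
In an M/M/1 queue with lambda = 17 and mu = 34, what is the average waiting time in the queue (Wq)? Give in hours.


rho = 17/34; Wq = rho/(mu - lambda) = 0.0294 hours

0.0294 hours


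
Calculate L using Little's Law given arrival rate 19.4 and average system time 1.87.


L = lambda * W = 19.4 * 1.87 = 36.28

36.28


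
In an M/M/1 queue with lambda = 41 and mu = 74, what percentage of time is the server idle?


Idle fraction = (1 - rho) * 100 = (1 - 41/74) * 100 = 44.6%

44.6%


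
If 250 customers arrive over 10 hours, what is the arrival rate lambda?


lambda = total arrivals / time = 250 / 10 = 25.0 per hour

25.0 per hour


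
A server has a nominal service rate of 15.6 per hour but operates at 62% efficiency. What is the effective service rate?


Effective rate = mu * efficiency = 15.6 * 0.62 = 9.67 per hour

9.67 per hour


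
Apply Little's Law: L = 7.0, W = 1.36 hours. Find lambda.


lambda = L / W = 7.0 / 1.36 = 5.15 per hour

5.15 per hour


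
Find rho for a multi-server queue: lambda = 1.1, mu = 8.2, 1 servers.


rho = lambda / (c * mu) = 1.1 / (1 * 8.2) = 0.1341

0.1341


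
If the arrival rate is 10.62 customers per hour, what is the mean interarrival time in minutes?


Mean interarrival time = 60/lambda = 60/10.62 = 5.65 minutes

5.65 minutes
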